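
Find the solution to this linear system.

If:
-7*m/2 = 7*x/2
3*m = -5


Then:
m = -5/3
x = 5/3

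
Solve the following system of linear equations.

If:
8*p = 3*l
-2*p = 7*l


Then:
l = 0
p = 0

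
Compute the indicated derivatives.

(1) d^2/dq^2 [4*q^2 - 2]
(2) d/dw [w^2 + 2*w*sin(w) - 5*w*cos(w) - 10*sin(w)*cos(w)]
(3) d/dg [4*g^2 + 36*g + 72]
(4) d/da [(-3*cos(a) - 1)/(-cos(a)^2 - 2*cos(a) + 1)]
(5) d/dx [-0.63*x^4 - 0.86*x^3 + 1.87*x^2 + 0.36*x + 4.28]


(1) = 8
(2) = 5*w*sin(w) + 2*w*cos(w) + 2*w + 2*sin(w) - 5*cos(w) - 10*cos(2*w)
(3) = 8*g + 36
(4) = (3*cos(a)^2 + 2*cos(a) + 5)*sin(a)/(-sin(a)^2 + 2*cos(a))^2
(5) = -2.52*x^3 - 2.58*x^2 + 3.74*x + 0.36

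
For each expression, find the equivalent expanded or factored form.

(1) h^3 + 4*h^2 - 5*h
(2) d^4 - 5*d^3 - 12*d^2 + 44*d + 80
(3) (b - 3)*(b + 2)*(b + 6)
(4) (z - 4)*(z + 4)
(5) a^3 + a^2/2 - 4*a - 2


(1) = h*(h - 1)*(h + 5)
(2) = (d - 5)*(d - 4)*(d + 2)^2
(3) = b^3 + 5*b^2 - 12*b - 36
(4) = z^2 - 16
(5) = (a - 2)*(a + 1/2)*(a + 2)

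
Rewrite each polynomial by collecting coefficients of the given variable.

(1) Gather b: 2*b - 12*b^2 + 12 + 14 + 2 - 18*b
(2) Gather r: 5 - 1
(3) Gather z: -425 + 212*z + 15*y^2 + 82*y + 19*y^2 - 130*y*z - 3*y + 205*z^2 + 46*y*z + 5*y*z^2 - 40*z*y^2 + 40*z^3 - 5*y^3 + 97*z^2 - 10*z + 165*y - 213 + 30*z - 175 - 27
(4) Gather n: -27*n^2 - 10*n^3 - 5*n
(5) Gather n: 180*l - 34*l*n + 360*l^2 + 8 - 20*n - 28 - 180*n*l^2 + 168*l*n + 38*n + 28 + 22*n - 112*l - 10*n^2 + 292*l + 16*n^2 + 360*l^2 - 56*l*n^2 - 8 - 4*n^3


(1) = -12*b^2 - 16*b + 28
(2) = 4
(3) = -5*y^3 + 34*y^2 + 244*y + 40*z^3 + z^2*(5*y + 302) + z*(-40*y^2 - 84*y + 232) - 840
(4) = -10*n^3 - 27*n^2 - 5*n
(5) = 720*l^2 + 360*l - 4*n^3 + n^2*(6 - 56*l) + n*(-180*l^2 + 134*l + 40)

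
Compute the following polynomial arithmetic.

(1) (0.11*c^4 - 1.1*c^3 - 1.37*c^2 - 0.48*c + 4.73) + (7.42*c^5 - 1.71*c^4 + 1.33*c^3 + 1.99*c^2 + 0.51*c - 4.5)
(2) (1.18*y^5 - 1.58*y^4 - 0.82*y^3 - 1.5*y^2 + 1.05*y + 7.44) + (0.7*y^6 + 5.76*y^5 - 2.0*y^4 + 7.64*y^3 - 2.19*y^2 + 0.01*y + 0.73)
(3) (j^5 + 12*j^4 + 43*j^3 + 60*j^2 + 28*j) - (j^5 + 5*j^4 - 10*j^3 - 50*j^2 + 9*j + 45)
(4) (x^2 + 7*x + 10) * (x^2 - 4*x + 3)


(1) = 7.42*c^5 - 1.6*c^4 + 0.23*c^3 + 0.62*c^2 + 0.03*c + 0.23
(2) = 0.7*y^6 + 6.94*y^5 - 3.58*y^4 + 6.82*y^3 - 3.69*y^2 + 1.06*y + 8.17
(3) = 7*j^4 + 53*j^3 + 110*j^2 + 19*j - 45
(4) = x^4 + 3*x^3 - 15*x^2 - 19*x + 30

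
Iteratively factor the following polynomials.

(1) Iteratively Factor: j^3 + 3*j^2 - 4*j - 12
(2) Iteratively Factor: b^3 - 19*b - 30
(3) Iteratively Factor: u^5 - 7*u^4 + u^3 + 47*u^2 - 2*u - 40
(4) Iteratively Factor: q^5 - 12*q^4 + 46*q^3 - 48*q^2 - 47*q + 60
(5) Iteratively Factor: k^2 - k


(1) = (j + 2)*(j^2 + j - 6) = (j + 2)*(j + 3)*(j - 2)
(2) = (b + 3)*(b^2 - 3*b - 10) = (b + 2)*(b + 3)*(b - 5)
(3) = (u - 5)*(u^4 - 2*u^3 - 9*u^2 + 2*u + 8) = (u - 5)*(u - 1)*(u^3 - u^2 - 10*u - 8) = (u - 5)*(u - 1)*(u + 2)*(u^2 - 3*u - 4) = (u - 5)*(u - 4)*(u - 1)*(u + 2)*(u + 1)
(4) = (q - 3)*(q^4 - 9*q^3 + 19*q^2 + 9*q - 20) = (q - 5)*(q - 3)*(q^3 - 4*q^2 - q + 4) = (q - 5)*(q - 4)*(q - 3)*(q^2 - 1) = (q - 5)*(q - 4)*(q - 3)*(q + 1)*(q - 1)
(5) = (k)*(k - 1)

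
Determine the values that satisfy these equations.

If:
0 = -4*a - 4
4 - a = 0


Then:
No Solution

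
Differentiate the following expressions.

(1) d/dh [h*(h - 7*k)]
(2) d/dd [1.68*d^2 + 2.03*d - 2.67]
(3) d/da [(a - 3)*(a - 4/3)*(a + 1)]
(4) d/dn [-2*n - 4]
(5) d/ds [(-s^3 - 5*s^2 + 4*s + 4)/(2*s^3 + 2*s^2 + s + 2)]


(1) = 2*h - 7*k
(2) = 3.36*d + 2.03
(3) = 3*a^2 - 20*a/3 - 1/3
(4) = -2
(5) = (8*s^4 - 18*s^3 - 43*s^2 - 36*s + 4)/(4*s^6 + 8*s^5 + 8*s^4 + 12*s^3 + 9*s^2 + 4*s + 4)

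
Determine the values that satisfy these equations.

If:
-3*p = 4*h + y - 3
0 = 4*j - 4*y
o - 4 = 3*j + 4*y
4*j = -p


Then:
h = 11*y/4 + 3/4
j = y
o = 7*y + 4
p = -4*y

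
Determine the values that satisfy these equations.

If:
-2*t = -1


Then:
t = 1/2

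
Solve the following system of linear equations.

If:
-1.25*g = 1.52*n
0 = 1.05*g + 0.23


Then:
g = -0.22
n = 0.18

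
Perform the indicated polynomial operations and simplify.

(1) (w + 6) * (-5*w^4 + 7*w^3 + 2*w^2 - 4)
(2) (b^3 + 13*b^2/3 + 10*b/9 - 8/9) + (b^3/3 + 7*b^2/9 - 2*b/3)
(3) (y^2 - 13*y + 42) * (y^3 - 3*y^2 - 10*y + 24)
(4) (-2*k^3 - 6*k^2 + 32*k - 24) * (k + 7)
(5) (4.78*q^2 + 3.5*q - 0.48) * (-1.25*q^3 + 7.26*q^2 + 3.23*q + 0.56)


(1) = -5*w^5 - 23*w^4 + 44*w^3 + 12*w^2 - 4*w - 24
(2) = 4*b^3/3 + 46*b^2/9 + 4*b/9 - 8/9
(3) = y^5 - 16*y^4 + 71*y^3 + 28*y^2 - 732*y + 1008
(4) = -2*k^4 - 20*k^3 - 10*k^2 + 200*k - 168
(5) = -5.975*q^5 + 30.3278*q^4 + 41.4494*q^3 + 10.497*q^2 + 0.4096*q - 0.2688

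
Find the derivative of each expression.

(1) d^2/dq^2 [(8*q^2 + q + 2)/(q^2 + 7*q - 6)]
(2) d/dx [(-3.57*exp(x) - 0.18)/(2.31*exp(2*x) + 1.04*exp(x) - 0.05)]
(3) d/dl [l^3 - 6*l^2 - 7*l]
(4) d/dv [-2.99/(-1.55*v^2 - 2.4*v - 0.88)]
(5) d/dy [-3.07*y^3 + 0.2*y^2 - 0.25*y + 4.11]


(1) = 10*(-11*q^3 + 30*q^2 + 12*q + 88)/(q^6 + 21*q^5 + 129*q^4 + 91*q^3 - 774*q^2 + 756*q - 216)
(2) = (8.2467*exp(2*x) + 0.8316*exp(x) + 0.3657)*exp(x)/(5.3361*exp(4*x) + 4.8048*exp(3*x) + 0.8506*exp(2*x) - 0.104*exp(x) + 0.0025)
(3) = 3*l^2 - 12*l - 7
(4) = (-9.269*v - 7.176)/(1.55*v^2 + 2.4*v + 0.88)^2
(5) = -9.21*y^2 + 0.4*y - 0.25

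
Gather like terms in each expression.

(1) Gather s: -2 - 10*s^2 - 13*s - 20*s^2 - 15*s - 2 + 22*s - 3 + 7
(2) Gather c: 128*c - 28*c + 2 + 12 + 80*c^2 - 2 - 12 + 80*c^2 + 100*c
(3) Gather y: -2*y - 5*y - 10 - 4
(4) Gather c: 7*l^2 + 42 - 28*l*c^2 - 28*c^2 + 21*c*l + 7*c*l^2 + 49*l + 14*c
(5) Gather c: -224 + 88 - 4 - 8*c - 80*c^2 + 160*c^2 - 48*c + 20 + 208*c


(1) = -30*s^2 - 6*s
(2) = 160*c^2 + 200*c
(3) = -7*y - 14
(4) = c^2*(-28*l - 28) + c*(7*l^2 + 21*l + 14) + 7*l^2 + 49*l + 42
(5) = 80*c^2 + 152*c - 120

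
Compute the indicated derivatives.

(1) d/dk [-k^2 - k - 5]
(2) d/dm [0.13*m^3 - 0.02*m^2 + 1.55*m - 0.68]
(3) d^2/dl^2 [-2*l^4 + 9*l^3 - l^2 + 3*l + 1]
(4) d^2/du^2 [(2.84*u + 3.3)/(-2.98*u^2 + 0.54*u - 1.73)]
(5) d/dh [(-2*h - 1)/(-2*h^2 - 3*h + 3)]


(1) = -2*k - 1
(2) = 0.39*m^2 - 0.04*m + 1.55
(3) = -24*l^2 + 54*l - 2
(4) = (-(2.84*u + 3.3)*(5.96*u - 0.54)*(11.92*u - 1.08) + (50.7792*u + 16.6008)*(2.98*u^2 - 0.54*u + 1.73))/(2.98*u^2 - 0.54*u + 1.73)^3
(5) = (4*h^2 + 6*h - (2*h + 1)*(4*h + 3) - 6)/(2*h^2 + 3*h - 3)^2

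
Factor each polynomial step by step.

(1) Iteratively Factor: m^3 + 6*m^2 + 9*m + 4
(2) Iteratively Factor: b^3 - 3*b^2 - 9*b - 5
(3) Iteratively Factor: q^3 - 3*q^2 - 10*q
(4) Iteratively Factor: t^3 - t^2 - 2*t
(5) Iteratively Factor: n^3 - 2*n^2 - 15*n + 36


(1) = (m + 1)*(m^2 + 5*m + 4) = (m + 1)^2*(m + 4)
(2) = (b + 1)*(b^2 - 4*b - 5) = (b + 1)^2*(b - 5)
(3) = (q + 2)*(q^2 - 5*q) = q*(q + 2)*(q - 5)
(4) = (t - 2)*(t^2 + t) = (t - 2)*(t + 1)*(t)
(5) = (n - 3)*(n^2 + n - 12) = (n - 3)*(n + 4)*(n - 3)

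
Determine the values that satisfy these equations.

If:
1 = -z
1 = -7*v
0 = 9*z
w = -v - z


Then:
No Solution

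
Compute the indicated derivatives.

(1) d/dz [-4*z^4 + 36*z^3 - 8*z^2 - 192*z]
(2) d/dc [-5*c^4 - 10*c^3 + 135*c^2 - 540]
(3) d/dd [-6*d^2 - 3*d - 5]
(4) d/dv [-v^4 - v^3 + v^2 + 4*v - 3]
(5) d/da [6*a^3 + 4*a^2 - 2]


(1) = -16*z^3 + 108*z^2 - 16*z - 192
(2) = 10*c*(-2*c^2 - 3*c + 27)
(3) = -12*d - 3
(4) = -4*v^3 - 3*v^2 + 2*v + 4
(5) = 2*a*(9*a + 4)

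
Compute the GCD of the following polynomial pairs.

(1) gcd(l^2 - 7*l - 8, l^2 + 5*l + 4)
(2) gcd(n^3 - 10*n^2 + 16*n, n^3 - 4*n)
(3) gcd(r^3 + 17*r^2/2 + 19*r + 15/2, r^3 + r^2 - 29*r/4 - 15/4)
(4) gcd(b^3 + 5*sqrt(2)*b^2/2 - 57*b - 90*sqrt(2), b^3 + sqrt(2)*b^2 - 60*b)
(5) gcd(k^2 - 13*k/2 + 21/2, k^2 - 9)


(1) = l + 1
(2) = n^2 - 2*n
(3) = r^2 + 7*r/2 + 3/2
(4) = gcd((b - 5*sqrt(2))*(b + 3*sqrt(2)/2)*(b + 6*sqrt(2)), b*(b - 5*sqrt(2))*(b + 6*sqrt(2))) = b^2 + sqrt(2)*b - 60
(5) = gcd((k - 7/2)*(k - 3), (k - 3)*(k + 3)) = k - 3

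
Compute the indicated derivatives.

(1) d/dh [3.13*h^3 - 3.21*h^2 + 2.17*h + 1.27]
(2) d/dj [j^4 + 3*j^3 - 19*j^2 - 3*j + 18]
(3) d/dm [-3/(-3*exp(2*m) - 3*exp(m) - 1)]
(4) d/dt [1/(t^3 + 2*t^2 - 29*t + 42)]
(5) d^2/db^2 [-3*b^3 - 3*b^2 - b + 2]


(1) = 9.39*h^2 - 6.42*h + 2.17
(2) = 4*j^3 + 9*j^2 - 38*j - 3
(3) = (-18*exp(m) - 9)*exp(m)/(3*exp(2*m) + 3*exp(m) + 1)^2
(4) = (-3*t^2 - 4*t + 29)/(t^3 + 2*t^2 - 29*t + 42)^2
(5) = -18*b - 6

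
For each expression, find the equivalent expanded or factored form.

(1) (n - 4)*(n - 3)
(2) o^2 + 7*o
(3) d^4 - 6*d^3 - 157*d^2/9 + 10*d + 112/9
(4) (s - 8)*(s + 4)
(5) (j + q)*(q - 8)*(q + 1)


(1) = n^2 - 7*n + 12
(2) = o*(o + 7)
(3) = (d - 8)*(d - 1)*(d + 2/3)*(d + 7/3)
(4) = s^2 - 4*s - 32
(5) = j*q^2 - 7*j*q - 8*j + q^3 - 7*q^2 - 8*q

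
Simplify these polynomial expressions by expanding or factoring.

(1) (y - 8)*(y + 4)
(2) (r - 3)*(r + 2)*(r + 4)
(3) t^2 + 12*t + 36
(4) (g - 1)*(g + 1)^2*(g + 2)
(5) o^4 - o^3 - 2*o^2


(1) = y^2 - 4*y - 32
(2) = r^3 + 3*r^2 - 10*r - 24
(3) = (t + 6)^2
(4) = g^4 + 3*g^3 + g^2 - 3*g - 2
(5) = o^2*(o - 2)*(o + 1)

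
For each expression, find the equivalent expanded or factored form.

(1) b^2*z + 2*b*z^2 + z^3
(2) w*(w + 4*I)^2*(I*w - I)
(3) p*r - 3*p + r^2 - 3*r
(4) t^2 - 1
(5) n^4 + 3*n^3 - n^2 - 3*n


(1) = z*(b + z)^2
(2) = I*w^4 - 8*w^3 - I*w^3 + 8*w^2 - 16*I*w^2 + 16*I*w
(3) = (p + r)*(r - 3)
(4) = (t - 1)*(t + 1)
(5) = n*(n - 1)*(n + 1)*(n + 3)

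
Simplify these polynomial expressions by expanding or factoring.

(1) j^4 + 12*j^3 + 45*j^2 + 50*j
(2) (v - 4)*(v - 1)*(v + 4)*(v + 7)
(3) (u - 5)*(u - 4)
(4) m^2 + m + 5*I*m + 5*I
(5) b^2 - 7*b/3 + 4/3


(1) = j*(j + 2)*(j + 5)^2
(2) = v^4 + 6*v^3 - 23*v^2 - 96*v + 112
(3) = u^2 - 9*u + 20
(4) = (m + 1)*(m + 5*I)
(5) = (b - 4/3)*(b - 1)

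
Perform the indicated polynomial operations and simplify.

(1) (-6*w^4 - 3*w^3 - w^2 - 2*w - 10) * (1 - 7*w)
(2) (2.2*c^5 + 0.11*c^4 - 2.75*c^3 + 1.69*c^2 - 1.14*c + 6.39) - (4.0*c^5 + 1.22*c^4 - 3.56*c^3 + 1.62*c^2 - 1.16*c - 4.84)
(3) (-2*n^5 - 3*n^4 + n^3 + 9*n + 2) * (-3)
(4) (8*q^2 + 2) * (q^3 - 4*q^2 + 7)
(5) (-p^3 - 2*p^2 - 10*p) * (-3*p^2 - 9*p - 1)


(1) = 42*w^5 + 15*w^4 + 4*w^3 + 13*w^2 + 68*w - 10
(2) = -1.8*c^5 - 1.11*c^4 + 0.81*c^3 + 0.07*c^2 + 0.02*c + 11.23
(3) = 6*n^5 + 9*n^4 - 3*n^3 - 27*n - 6
(4) = 8*q^5 - 32*q^4 + 2*q^3 + 48*q^2 + 14
(5) = 3*p^5 + 15*p^4 + 49*p^3 + 92*p^2 + 10*p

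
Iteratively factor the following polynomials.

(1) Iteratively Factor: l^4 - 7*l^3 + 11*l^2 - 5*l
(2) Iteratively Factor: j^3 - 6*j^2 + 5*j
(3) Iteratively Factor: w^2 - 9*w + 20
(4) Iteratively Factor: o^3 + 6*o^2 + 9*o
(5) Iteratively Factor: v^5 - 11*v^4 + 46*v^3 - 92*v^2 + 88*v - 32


(1) = (l - 1)*(l^3 - 6*l^2 + 5*l) = l*(l - 1)*(l^2 - 6*l + 5) = l*(l - 1)^2*(l - 5)
(2) = (j)*(j^2 - 6*j + 5) = j*(j - 5)*(j - 1)
(3) = (w - 5)*(w - 4)
(4) = (o + 3)*(o^2 + 3*o) = o*(o + 3)*(o + 3)
(5) = (v - 4)*(v^4 - 7*v^3 + 18*v^2 - 20*v + 8) = (v - 4)*(v - 2)*(v^3 - 5*v^2 + 8*v - 4) = (v - 4)*(v - 2)*(v - 1)*(v^2 - 4*v + 4) = (v - 4)*(v - 2)^2*(v - 1)*(v - 2)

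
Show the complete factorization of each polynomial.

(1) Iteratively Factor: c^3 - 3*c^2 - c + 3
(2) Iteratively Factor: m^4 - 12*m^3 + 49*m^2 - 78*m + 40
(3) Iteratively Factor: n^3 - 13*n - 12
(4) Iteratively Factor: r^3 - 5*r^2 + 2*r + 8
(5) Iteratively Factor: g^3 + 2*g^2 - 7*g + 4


(1) = (c - 3)*(c^2 - 1) = (c - 3)*(c - 1)*(c + 1)
(2) = (m - 1)*(m^3 - 11*m^2 + 38*m - 40) = (m - 4)*(m - 1)*(m^2 - 7*m + 10) = (m - 4)*(m - 2)*(m - 1)*(m - 5)
(3) = (n + 1)*(n^2 - n - 12) = (n - 4)*(n + 1)*(n + 3)
(4) = (r - 4)*(r^2 - r - 2) = (r - 4)*(r + 1)*(r - 2)
(5) = (g - 1)*(g^2 + 3*g - 4) = (g - 1)*(g + 4)*(g - 1)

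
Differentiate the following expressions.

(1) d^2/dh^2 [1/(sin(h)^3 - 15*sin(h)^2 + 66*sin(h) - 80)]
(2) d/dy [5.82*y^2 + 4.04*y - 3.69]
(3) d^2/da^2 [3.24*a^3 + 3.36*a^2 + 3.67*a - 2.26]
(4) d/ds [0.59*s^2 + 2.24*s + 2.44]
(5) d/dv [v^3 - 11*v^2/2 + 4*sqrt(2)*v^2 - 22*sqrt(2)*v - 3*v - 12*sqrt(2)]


(1) = 3*(-3*sin(h)^6 + 55*sin(h)^5 - 340*sin(h)^4 + 670*sin(h)^3 + 730*sin(h)^2 - 3580*sin(h) + 2104)/(sin(h)^3 - 15*sin(h)^2 + 66*sin(h) - 80)^3
(2) = 11.64*y + 4.04
(3) = 19.44*a + 6.72
(4) = 1.18*s + 2.24
(5) = 3*v^2 - 11*v + 8*sqrt(2)*v - 22*sqrt(2) - 3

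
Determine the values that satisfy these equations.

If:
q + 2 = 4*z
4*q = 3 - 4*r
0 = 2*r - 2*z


Then:
q = 1/5
r = 11/20
z = 11/20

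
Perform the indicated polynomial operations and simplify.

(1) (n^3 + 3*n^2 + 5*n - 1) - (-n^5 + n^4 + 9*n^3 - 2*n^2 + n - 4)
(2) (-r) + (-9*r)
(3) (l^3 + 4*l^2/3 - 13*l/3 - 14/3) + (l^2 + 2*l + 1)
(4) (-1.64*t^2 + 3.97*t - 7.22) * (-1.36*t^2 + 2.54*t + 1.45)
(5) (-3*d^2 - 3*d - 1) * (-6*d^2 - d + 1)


(1) = n^5 - n^4 - 8*n^3 + 5*n^2 + 4*n + 3
(2) = -10*r
(3) = l^3 + 7*l^2/3 - 7*l/3 - 11/3
(4) = 2.2304*t^4 - 9.5648*t^3 + 17.525*t^2 - 12.5823*t - 10.469
(5) = 18*d^4 + 21*d^3 + 6*d^2 - 2*d - 1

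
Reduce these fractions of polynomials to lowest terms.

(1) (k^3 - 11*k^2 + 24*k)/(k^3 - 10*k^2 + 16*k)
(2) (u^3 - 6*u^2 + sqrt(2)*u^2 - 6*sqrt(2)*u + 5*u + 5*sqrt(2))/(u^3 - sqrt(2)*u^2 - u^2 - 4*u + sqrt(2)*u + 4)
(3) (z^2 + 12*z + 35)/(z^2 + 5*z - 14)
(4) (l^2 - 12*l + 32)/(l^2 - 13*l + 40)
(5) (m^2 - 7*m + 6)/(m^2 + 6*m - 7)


(1) = (k - 3)/(k - 2)
(2) = (u - 5)/(u - 2*sqrt(2))
(3) = (z + 5)/(z - 2)
(4) = (l - 4)/(l - 5)
(5) = (m - 6)/(m + 7)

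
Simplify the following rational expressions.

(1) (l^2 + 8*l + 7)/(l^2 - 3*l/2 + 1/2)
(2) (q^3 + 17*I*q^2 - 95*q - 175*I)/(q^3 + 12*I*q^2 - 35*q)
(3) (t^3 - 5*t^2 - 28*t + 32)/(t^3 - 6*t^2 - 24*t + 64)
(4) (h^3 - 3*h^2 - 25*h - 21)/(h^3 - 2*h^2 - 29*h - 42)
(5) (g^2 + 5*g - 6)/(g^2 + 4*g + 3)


(1) = (2*l^2 + 16*l + 14)/(2*l^2 - 3*l + 1)
(2) = (q + 5*I)/q
(3) = (t - 1)/(t - 2)
(4) = (h + 1)/(h + 2)
(5) = (g^2 + 5*g - 6)/(g^2 + 4*g + 3)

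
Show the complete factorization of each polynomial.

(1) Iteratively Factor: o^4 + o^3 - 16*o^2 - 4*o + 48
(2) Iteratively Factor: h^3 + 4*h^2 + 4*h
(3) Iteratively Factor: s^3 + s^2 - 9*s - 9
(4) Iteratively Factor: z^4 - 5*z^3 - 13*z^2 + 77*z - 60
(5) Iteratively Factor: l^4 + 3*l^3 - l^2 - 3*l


(1) = (o + 2)*(o^3 - o^2 - 14*o + 24) = (o - 3)*(o + 2)*(o^2 + 2*o - 8) = (o - 3)*(o + 2)*(o + 4)*(o - 2)
(2) = (h + 2)*(h^2 + 2*h) = (h + 2)^2*(h)
(3) = (s + 3)*(s^2 - 2*s - 3) = (s - 3)*(s + 3)*(s + 1)
(4) = (z - 5)*(z^3 - 13*z + 12) = (z - 5)*(z - 3)*(z^2 + 3*z - 4) = (z - 5)*(z - 3)*(z + 4)*(z - 1)
(5) = (l - 1)*(l^3 + 4*l^2 + 3*l) = l*(l - 1)*(l^2 + 4*l + 3) = l*(l - 1)*(l + 3)*(l + 1)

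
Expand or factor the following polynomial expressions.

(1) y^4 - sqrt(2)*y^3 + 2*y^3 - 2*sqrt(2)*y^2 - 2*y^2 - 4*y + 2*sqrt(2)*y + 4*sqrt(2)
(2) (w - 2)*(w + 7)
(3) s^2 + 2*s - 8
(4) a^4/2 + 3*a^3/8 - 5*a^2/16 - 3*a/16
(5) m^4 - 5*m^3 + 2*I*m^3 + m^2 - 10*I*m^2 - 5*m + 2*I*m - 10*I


(1) = (y + 2)*(y - sqrt(2))^2*(y + sqrt(2))
(2) = w^2 + 5*w - 14
(3) = (s - 2)*(s + 4)
(4) = a*(a/2 + 1/2)*(a - 3/4)*(a + 1/2)
(5) = (m - 5)*(m - I)*(m + I)*(m + 2*I)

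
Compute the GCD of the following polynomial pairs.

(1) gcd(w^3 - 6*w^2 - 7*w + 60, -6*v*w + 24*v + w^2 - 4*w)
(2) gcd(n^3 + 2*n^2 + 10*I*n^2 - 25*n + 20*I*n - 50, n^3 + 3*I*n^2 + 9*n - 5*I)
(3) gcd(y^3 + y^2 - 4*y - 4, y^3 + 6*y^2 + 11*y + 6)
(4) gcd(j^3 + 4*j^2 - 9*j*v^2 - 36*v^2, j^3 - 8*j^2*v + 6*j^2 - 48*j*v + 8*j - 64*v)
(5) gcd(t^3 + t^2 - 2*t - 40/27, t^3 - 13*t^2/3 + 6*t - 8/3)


(1) = gcd((w - 5)*(w - 4)*(w + 3), (-6*v + w)*(w - 4)) = w - 4
(2) = n + 5*I
(3) = gcd((y - 2)*(y + 1)*(y + 2), (y + 1)*(y + 2)*(y + 3)) = y^2 + 3*y + 2
(4) = j + 4
(5) = t - 4/3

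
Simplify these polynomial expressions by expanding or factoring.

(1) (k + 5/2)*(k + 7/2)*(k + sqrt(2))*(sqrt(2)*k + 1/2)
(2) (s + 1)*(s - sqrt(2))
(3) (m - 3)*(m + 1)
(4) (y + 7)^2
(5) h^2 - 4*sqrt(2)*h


(1) = sqrt(2)*k^4 + 5*k^3/2 + 6*sqrt(2)*k^3 + 37*sqrt(2)*k^2/4 + 15*k^2 + 3*sqrt(2)*k + 175*k/8 + 35*sqrt(2)/8
(2) = s^2 - sqrt(2)*s + s - sqrt(2)
(3) = m^2 - 2*m - 3
(4) = y^2 + 14*y + 49
(5) = h*(h - 4*sqrt(2))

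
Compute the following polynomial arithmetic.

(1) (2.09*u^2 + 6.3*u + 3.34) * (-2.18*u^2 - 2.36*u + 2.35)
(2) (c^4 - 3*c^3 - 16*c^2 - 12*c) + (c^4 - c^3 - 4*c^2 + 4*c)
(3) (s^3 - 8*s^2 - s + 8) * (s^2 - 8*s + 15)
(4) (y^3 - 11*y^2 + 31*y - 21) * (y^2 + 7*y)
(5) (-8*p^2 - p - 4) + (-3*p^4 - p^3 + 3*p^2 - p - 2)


(1) = -4.5562*u^4 - 18.6664*u^3 - 17.2377*u^2 + 6.9226*u + 7.849
(2) = 2*c^4 - 4*c^3 - 20*c^2 - 8*c
(3) = s^5 - 16*s^4 + 78*s^3 - 104*s^2 - 79*s + 120
(4) = y^5 - 4*y^4 - 46*y^3 + 196*y^2 - 147*y
(5) = -3*p^4 - p^3 - 5*p^2 - 2*p - 6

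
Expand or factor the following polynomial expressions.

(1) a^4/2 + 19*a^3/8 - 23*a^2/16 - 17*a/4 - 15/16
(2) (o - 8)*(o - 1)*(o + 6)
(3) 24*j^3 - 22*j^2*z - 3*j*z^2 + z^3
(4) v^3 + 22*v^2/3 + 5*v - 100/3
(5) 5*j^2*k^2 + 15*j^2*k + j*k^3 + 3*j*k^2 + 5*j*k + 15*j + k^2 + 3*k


(1) = (a/2 + 1/2)*(a - 3/2)*(a + 1/4)*(a + 5)
(2) = o^3 - 3*o^2 - 46*o + 48
(3) = (-6*j + z)*(-j + z)*(4*j + z)
(4) = (v - 5/3)*(v + 4)*(v + 5)
(5) = (5*j + k)*(k + 3)*(j*k + 1)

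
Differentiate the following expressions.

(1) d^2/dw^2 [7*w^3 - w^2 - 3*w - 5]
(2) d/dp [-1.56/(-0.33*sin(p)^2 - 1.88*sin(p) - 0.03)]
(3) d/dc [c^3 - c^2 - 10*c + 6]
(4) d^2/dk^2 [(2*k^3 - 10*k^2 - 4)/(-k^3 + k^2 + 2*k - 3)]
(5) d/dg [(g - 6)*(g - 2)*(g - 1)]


(1) = 42*w - 2
(2) = -(1.0296*sin(p) + 2.9328)*cos(p)/(0.33*sin(p)^2 + 1.88*sin(p) + 0.03)^2
(3) = 3*c^2 - 2*c - 10
(4) = 4*(4*k^6 - 6*k^5 + 60*k^4 - 138*k^3 + 57*k^2 - 33*k + 59)/(k^9 - 3*k^8 - 3*k^7 + 20*k^6 - 12*k^5 - 39*k^4 + 55*k^3 + 9*k^2 - 54*k + 27)
(5) = 3*g^2 - 18*g + 20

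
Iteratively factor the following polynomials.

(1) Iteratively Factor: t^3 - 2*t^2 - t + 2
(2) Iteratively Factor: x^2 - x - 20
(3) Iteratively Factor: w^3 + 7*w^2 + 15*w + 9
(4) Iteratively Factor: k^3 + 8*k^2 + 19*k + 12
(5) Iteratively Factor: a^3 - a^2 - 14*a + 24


(1) = (t + 1)*(t^2 - 3*t + 2) = (t - 2)*(t + 1)*(t - 1)
(2) = (x + 4)*(x - 5)
(3) = (w + 3)*(w^2 + 4*w + 3) = (w + 1)*(w + 3)*(w + 3)
(4) = (k + 3)*(k^2 + 5*k + 4) = (k + 1)*(k + 3)*(k + 4)
(5) = (a + 4)*(a^2 - 5*a + 6) = (a - 2)*(a + 4)*(a - 3)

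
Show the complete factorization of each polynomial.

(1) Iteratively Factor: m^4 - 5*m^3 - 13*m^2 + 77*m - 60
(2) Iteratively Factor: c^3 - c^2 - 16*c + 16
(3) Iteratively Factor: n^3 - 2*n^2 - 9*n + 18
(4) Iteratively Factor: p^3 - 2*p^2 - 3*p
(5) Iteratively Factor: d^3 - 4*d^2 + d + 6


(1) = (m - 3)*(m^3 - 2*m^2 - 19*m + 20) = (m - 5)*(m - 3)*(m^2 + 3*m - 4) = (m - 5)*(m - 3)*(m + 4)*(m - 1)
(2) = (c - 4)*(c^2 + 3*c - 4) = (c - 4)*(c - 1)*(c + 4)
(3) = (n - 3)*(n^2 + n - 6) = (n - 3)*(n + 3)*(n - 2)
(4) = (p - 3)*(p^2 + p) = p*(p - 3)*(p + 1)
(5) = (d - 2)*(d^2 - 2*d - 3) = (d - 3)*(d - 2)*(d + 1)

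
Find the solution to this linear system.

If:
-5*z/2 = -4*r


Then:
r = 5*z/8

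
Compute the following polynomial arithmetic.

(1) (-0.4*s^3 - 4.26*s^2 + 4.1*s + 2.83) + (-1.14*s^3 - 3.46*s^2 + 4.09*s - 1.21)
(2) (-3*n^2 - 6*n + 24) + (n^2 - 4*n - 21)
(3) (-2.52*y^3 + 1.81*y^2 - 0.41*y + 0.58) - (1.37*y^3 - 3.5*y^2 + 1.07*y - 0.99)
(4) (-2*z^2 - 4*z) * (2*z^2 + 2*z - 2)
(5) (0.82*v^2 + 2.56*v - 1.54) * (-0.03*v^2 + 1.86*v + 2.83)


(1) = -1.54*s^3 - 7.72*s^2 + 8.19*s + 1.62
(2) = -2*n^2 - 10*n + 3
(3) = -3.89*y^3 + 5.31*y^2 - 1.48*y + 1.57
(4) = -4*z^4 - 12*z^3 - 4*z^2 + 8*z
(5) = -0.0246*v^4 + 1.4484*v^3 + 7.1284*v^2 + 4.3804*v - 4.3582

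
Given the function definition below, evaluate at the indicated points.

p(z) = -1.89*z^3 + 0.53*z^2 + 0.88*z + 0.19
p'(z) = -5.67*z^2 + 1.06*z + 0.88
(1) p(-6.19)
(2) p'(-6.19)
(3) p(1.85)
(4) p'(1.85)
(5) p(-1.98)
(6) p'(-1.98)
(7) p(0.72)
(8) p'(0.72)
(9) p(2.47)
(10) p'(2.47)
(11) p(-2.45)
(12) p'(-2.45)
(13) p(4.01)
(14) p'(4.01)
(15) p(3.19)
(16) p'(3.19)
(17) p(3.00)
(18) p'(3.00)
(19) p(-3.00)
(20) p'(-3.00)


(1) = 463.31
(2) = -222.93
(3) = -8.33
(4) = -16.56
(5) = 15.20
(6) = -23.45
(7) = 0.39
(8) = -1.30
(9) = -22.88
(10) = -31.09
(11) = 29.01
(12) = -35.75
(13) = -109.63
(14) = -86.04
(15) = -52.96
(16) = -53.44
(17) = -43.43
(18) = -46.97
(19) = 53.35
(20) = -53.33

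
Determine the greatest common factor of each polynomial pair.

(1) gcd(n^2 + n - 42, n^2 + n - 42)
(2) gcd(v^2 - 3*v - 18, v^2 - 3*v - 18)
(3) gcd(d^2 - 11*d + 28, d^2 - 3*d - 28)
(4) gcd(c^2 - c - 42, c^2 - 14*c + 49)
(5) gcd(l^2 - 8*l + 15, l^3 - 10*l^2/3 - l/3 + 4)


(1) = n^2 + n - 42
(2) = v^2 - 3*v - 18
(3) = gcd((d - 7)*(d - 4), (d - 7)*(d + 4)) = d - 7
(4) = c - 7
(5) = gcd((l - 5)*(l - 3), (l - 3)*(l - 4/3)*(l + 1)) = l - 3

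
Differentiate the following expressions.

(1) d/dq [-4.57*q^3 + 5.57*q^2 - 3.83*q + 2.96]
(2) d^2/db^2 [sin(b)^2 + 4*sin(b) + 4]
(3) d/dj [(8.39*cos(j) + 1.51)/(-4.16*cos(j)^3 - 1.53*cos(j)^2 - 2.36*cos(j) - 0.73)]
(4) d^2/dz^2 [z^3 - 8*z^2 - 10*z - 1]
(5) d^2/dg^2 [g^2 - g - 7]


(1) = -13.71*q^2 + 11.14*q - 3.83
(2) = -4*sin(b) + 2*cos(2*b)
(3) = (-69.8048*cos(j)^3 - 31.6815*cos(j)^2 - 4.6206*cos(j) + 2.5611)*sin(j)/(17.3056*cos(j)^6 + 12.7296*cos(j)^5 + 21.9761*cos(j)^4 + 13.2952*cos(j)^3 + 7.8034*cos(j)^2 + 3.4456*cos(j) + 0.5329)
(4) = 6*z - 16
(5) = 2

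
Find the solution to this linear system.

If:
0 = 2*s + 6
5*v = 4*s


Then:
s = -3
v = -12/5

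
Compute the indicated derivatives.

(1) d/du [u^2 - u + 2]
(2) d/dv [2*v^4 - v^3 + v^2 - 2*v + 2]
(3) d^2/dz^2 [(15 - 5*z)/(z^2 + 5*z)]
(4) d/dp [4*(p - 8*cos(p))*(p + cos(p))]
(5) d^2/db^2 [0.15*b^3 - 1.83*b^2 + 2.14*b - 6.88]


(1) = 2*u - 1
(2) = 8*v^3 - 3*v^2 + 2*v - 2
(3) = 10*(z*(z + 5)*(3*z + 2) - (z - 3)*(2*z + 5)^2)/(z^3*(z + 5)^3)
(4) = 28*p*sin(p) + 8*p + 32*sin(2*p) - 28*cos(p)
(5) = 0.9*b - 3.66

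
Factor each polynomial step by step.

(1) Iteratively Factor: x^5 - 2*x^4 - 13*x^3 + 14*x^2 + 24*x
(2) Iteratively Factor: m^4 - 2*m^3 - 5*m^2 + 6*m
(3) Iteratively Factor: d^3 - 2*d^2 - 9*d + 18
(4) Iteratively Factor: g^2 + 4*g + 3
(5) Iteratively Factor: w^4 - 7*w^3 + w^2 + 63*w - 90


(1) = (x - 4)*(x^4 + 2*x^3 - 5*x^2 - 6*x) = (x - 4)*(x + 3)*(x^3 - x^2 - 2*x) = x*(x - 4)*(x + 3)*(x^2 - x - 2) = x*(x - 4)*(x - 2)*(x + 3)*(x + 1)
(2) = (m - 1)*(m^3 - m^2 - 6*m) = (m - 1)*(m + 2)*(m^2 - 3*m) = m*(m - 1)*(m + 2)*(m - 3)
(3) = (d - 2)*(d^2 - 9) = (d - 2)*(d + 3)*(d - 3)
(4) = (g + 1)*(g + 3)
(5) = (w - 3)*(w^3 - 4*w^2 - 11*w + 30) = (w - 3)*(w - 2)*(w^2 - 2*w - 15) = (w - 3)*(w - 2)*(w + 3)*(w - 5)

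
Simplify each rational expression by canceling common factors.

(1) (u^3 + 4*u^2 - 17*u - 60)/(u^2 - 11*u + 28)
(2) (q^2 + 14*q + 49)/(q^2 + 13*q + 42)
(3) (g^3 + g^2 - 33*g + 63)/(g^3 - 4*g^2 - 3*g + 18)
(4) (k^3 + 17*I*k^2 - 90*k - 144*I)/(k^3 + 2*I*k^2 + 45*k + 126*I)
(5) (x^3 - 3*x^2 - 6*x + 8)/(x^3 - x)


(1) = (u^2 + 8*u + 15)/(u - 7)
(2) = (q + 7)/(q + 6)
(3) = (g + 7)/(g + 2)
(4) = (k + 8*I)/(k - 7*I)
(5) = (x^2 - 2*x - 8)/(x^2 + x)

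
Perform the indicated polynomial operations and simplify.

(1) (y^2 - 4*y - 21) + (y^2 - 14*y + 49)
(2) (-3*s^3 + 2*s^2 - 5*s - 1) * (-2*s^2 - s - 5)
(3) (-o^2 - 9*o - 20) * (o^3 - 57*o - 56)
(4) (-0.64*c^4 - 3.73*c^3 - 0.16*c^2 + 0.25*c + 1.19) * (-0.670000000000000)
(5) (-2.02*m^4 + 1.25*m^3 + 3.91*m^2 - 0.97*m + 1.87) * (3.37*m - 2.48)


(1) = 2*y^2 - 18*y + 28
(2) = 6*s^5 - s^4 + 23*s^3 - 3*s^2 + 26*s + 5
(3) = -o^5 - 9*o^4 + 37*o^3 + 569*o^2 + 1644*o + 1120
(4) = 0.4288*c^4 + 2.4991*c^3 + 0.1072*c^2 - 0.1675*c - 0.7973
(5) = -6.8074*m^5 + 9.2221*m^4 + 10.0767*m^3 - 12.9657*m^2 + 8.7075*m - 4.6376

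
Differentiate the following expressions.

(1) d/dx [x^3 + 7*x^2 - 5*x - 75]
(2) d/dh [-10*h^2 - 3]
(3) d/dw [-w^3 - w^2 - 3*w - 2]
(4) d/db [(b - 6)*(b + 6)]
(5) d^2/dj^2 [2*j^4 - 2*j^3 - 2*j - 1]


(1) = 3*x^2 + 14*x - 5
(2) = -20*h
(3) = -3*w^2 - 2*w - 3
(4) = 2*b
(5) = 12*j*(2*j - 1)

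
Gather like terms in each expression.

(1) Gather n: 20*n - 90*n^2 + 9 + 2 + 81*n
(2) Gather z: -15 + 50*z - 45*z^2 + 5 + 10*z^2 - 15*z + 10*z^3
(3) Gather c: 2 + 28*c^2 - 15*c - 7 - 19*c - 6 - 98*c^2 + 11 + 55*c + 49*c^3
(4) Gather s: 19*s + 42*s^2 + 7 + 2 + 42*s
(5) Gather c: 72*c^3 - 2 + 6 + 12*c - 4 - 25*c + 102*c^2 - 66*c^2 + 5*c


(1) = -90*n^2 + 101*n + 11
(2) = 10*z^3 - 35*z^2 + 35*z - 10
(3) = 49*c^3 - 70*c^2 + 21*c
(4) = 42*s^2 + 61*s + 9
(5) = 72*c^3 + 36*c^2 - 8*c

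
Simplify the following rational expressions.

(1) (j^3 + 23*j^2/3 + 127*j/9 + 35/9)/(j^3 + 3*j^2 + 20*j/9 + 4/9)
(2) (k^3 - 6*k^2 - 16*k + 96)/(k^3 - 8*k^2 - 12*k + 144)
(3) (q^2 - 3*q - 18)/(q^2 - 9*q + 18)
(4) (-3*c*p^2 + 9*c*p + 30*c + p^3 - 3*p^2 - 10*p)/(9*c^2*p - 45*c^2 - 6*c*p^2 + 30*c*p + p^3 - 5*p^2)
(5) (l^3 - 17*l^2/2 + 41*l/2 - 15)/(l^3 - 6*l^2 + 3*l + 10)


(1) = (3*j^2 + 22*j + 35)/(3*j^2 + 8*j + 4)
(2) = (k - 4)/(k - 6)
(3) = (q + 3)/(q - 3)
(4) = (p + 2)/(-3*c + p)
(5) = (2*l - 3)/(2*l + 2)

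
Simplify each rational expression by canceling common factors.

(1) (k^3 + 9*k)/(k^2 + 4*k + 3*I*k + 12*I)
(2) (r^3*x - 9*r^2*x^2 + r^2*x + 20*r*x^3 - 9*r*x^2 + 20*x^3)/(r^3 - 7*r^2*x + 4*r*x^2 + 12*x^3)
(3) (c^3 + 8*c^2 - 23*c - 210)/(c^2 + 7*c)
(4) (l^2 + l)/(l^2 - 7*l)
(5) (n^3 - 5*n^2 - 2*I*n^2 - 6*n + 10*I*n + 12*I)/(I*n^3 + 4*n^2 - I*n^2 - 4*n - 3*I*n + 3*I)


(1) = (k^2 - 3*I*k)/(k + 4)
(2) = (r^3*x - 9*r^2*x^2 + r^2*x + 20*r*x^3 - 9*r*x^2 + 20*x^3)/(r^3 - 7*r^2*x + 4*r*x^2 + 12*x^3)
(3) = (c^2 + c - 30)/c
(4) = (l + 1)/(l - 7)
(5) = (-I*n^3 + n^2*(-2 + 5*I) + n*(10 + 6*I) + 12)/(n^3 + n^2*(-1 - 4*I) + n*(-3 + 4*I) + 3)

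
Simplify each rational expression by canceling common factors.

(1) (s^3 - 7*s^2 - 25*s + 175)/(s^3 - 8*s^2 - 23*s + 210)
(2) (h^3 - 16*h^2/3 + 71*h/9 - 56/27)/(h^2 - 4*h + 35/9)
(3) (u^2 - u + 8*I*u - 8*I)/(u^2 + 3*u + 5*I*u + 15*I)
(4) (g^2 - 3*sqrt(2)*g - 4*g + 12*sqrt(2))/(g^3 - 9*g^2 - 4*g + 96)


(1) = (s - 5)/(s - 6)
(2) = (9*h^2 - 27*h + 8)/(9*h - 15)
(3) = (u^2 + u*(-1 + 8*I) - 8*I)/(u^2 + u*(3 + 5*I) + 15*I)
(4) = (g - 3*sqrt(2))/(g^2 - 5*g - 24)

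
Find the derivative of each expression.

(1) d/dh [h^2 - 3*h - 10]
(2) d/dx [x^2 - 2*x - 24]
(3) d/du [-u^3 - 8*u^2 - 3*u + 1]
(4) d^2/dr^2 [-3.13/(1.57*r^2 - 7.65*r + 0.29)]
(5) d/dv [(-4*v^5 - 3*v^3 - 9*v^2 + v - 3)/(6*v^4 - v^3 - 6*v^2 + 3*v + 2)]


(1) = 2*h - 3
(2) = 2*x - 2
(3) = -3*u^2 - 16*u - 3
(4) = (15.430274*r^2 - 75.18573*r - 3.13*(3.14*r - 7.65)*(6.28*r - 15.3) + 2.850178)/(1.57*r^2 - 7.65*r + 0.29)^3
(5) = (-24*v^8 + 8*v^7 + 90*v^6 + 60*v^5 - 49*v^4 + 56*v^3 - 48*v^2 - 72*v + 11)/(36*v^8 - 12*v^7 - 71*v^6 + 48*v^5 + 54*v^4 - 40*v^3 - 15*v^2 + 12*v + 4)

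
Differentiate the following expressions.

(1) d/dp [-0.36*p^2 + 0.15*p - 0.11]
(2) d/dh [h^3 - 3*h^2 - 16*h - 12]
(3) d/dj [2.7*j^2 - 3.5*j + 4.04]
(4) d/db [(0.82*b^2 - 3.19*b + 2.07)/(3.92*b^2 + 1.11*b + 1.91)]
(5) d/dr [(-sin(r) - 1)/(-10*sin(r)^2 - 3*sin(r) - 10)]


(1) = 0.15 - 0.72*p
(2) = 3*h^2 - 6*h - 16
(3) = 5.4*j - 3.5
(4) = (13.415*b^2 - 13.0964*b - 8.3906)/(15.3664*b^4 + 8.7024*b^3 + 16.2065*b^2 + 4.2402*b + 3.6481)
(5) = (-10*sin(r)^2 - 20*sin(r) + 7)*cos(r)/(10*sin(r)^2 + 3*sin(r) + 10)^2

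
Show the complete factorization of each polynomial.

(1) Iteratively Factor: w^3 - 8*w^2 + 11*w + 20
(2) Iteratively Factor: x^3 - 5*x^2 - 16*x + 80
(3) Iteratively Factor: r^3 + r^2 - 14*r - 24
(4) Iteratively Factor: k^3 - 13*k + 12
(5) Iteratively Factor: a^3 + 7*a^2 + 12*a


(1) = (w - 5)*(w^2 - 3*w - 4) = (w - 5)*(w - 4)*(w + 1)
(2) = (x - 5)*(x^2 - 16) = (x - 5)*(x - 4)*(x + 4)
(3) = (r - 4)*(r^2 + 5*r + 6) = (r - 4)*(r + 3)*(r + 2)
(4) = (k + 4)*(k^2 - 4*k + 3) = (k - 1)*(k + 4)*(k - 3)
(5) = (a + 4)*(a^2 + 3*a) = (a + 3)*(a + 4)*(a)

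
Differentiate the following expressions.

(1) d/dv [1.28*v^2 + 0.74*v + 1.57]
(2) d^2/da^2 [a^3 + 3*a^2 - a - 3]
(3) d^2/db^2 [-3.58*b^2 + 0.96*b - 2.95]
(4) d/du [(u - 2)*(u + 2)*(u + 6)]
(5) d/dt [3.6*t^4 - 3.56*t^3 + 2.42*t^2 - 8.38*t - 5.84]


(1) = 2.56*v + 0.74
(2) = 6*a + 6
(3) = -7.16000000000000
(4) = 3*u^2 + 12*u - 4
(5) = 14.4*t^3 - 10.68*t^2 + 4.84*t - 8.38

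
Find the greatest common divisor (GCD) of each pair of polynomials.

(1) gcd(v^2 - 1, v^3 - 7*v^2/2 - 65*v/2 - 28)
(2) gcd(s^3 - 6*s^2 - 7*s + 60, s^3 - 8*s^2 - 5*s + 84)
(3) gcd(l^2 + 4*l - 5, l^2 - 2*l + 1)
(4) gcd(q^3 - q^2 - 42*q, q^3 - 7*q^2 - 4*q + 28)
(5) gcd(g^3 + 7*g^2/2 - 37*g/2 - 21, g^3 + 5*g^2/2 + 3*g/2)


(1) = v + 1
(2) = s^2 - s - 12
(3) = gcd((l - 1)*(l + 5), (l - 1)^2) = l - 1
(4) = gcd(q*(q - 7)*(q + 6), (q - 7)*(q - 2)*(q + 2)) = q - 7
(5) = gcd((g - 7/2)*(g + 1)*(g + 6), g*(g + 1)*(g + 3/2)) = g + 1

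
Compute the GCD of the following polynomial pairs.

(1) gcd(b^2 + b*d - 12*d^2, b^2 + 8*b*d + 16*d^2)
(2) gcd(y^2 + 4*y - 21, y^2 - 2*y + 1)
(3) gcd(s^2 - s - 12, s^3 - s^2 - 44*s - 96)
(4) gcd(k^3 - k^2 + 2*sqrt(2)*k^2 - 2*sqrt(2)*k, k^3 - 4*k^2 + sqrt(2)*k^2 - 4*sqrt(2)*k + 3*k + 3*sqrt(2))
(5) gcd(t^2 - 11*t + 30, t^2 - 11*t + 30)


(1) = gcd((b - 3*d)*(b + 4*d), (b + 4*d)^2) = b + 4*d
(2) = gcd((y - 3)*(y + 7), (y - 1)^2) = 1
(3) = s + 3
(4) = gcd(k*(k - 1)*(k + 2*sqrt(2)), (k - 3)*(k - 1)*(k + sqrt(2))) = k - 1
(5) = gcd((t - 6)*(t - 5), (t - 6)*(t - 5)) = t^2 - 11*t + 30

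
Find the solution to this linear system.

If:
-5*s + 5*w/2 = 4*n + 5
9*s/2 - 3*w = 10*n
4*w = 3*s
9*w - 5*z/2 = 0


Then:
n = -45/161
s = -200/161
w = -150/161
z = -540/161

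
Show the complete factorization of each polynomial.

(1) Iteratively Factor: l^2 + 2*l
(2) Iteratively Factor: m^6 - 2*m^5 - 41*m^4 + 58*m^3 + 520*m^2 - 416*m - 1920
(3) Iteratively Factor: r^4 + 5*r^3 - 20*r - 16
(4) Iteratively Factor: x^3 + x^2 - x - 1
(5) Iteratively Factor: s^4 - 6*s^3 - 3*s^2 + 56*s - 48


(1) = (l)*(l + 2)
(2) = (m - 5)*(m^5 + 3*m^4 - 26*m^3 - 72*m^2 + 160*m + 384) = (m - 5)*(m + 4)*(m^4 - m^3 - 22*m^2 + 16*m + 96) = (m - 5)*(m - 4)*(m + 4)*(m^3 + 3*m^2 - 10*m - 24) = (m - 5)*(m - 4)*(m + 2)*(m + 4)*(m^2 + m - 12) = (m - 5)*(m - 4)*(m - 3)*(m + 2)*(m + 4)*(m + 4)
(3) = (r + 4)*(r^3 + r^2 - 4*r - 4) = (r + 1)*(r + 4)*(r^2 - 4) = (r - 2)*(r + 1)*(r + 4)*(r + 2)
(4) = (x + 1)*(x^2 - 1) = (x - 1)*(x + 1)*(x + 1)
(5) = (s - 1)*(s^3 - 5*s^2 - 8*s + 48) = (s - 4)*(s - 1)*(s^2 - s - 12) = (s - 4)^2*(s - 1)*(s + 3)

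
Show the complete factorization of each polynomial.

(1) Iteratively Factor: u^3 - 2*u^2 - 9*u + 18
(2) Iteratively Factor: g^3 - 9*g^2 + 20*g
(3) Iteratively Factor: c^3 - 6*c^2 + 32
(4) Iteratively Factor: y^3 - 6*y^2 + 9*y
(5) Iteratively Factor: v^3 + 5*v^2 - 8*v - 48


(1) = (u - 2)*(u^2 - 9) = (u - 3)*(u - 2)*(u + 3)
(2) = (g - 5)*(g^2 - 4*g) = (g - 5)*(g - 4)*(g)
(3) = (c - 4)*(c^2 - 2*c - 8) = (c - 4)^2*(c + 2)
(4) = (y)*(y^2 - 6*y + 9) = y*(y - 3)*(y - 3)
(5) = (v + 4)*(v^2 + v - 12) = (v - 3)*(v + 4)*(v + 4)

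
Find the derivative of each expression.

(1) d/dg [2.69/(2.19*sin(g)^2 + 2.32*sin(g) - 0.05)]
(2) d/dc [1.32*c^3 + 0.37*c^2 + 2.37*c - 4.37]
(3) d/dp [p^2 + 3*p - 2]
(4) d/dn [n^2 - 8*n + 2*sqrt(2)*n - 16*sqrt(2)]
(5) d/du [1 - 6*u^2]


(1) = -(11.7822*sin(g) + 6.2408)*cos(g)/(2.19*sin(g)^2 + 2.32*sin(g) - 0.05)^2
(2) = 3.96*c^2 + 0.74*c + 2.37
(3) = 2*p + 3
(4) = 2*n - 8 + 2*sqrt(2)
(5) = -12*u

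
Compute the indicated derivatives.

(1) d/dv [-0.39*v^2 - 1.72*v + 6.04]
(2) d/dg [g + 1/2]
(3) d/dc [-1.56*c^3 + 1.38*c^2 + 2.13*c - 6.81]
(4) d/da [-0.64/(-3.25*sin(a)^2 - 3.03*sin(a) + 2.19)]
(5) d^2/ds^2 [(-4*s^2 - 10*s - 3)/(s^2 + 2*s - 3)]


(1) = -0.78*v - 1.72
(2) = 1
(3) = -4.68*c^2 + 2.76*c + 2.13
(4) = -(4.16*sin(a) + 1.9392)*cos(a)/(3.25*sin(a)^2 + 3.03*sin(a) - 2.19)^2
(5) = 2*(-2*s^3 - 45*s^2 - 108*s - 117)/(s^6 + 6*s^5 + 3*s^4 - 28*s^3 - 9*s^2 + 54*s - 27)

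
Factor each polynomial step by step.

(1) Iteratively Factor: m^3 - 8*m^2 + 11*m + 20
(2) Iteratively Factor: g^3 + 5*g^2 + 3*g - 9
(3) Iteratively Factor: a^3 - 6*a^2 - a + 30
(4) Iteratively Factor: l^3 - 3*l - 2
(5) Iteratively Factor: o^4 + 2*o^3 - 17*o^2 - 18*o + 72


(1) = (m - 5)*(m^2 - 3*m - 4) = (m - 5)*(m - 4)*(m + 1)
(2) = (g - 1)*(g^2 + 6*g + 9) = (g - 1)*(g + 3)*(g + 3)
(3) = (a - 3)*(a^2 - 3*a - 10) = (a - 3)*(a + 2)*(a - 5)
(4) = (l + 1)*(l^2 - l - 2) = (l + 1)^2*(l - 2)
(5) = (o + 4)*(o^3 - 2*o^2 - 9*o + 18) = (o - 2)*(o + 4)*(o^2 - 9) = (o - 2)*(o + 3)*(o + 4)*(o - 3)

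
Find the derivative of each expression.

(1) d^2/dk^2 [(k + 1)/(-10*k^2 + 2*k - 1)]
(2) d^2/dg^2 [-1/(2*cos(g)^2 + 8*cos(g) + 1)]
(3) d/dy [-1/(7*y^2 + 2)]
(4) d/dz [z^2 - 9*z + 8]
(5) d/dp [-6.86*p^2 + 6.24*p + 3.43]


(1) = 4*(-2*(k + 1)*(10*k - 1)^2 + (15*k + 4)*(10*k^2 - 2*k + 1))/(10*k^2 - 2*k + 1)^3
(2) = 4*(4*sin(g)^4 - 16*sin(g)^2 - 17*cos(g) + 3*cos(3*g) - 19)/(-2*sin(g)^2 + 8*cos(g) + 3)^3
(3) = 14*y/(7*y^2 + 2)^2
(4) = 2*z - 9
(5) = 6.24 - 13.72*p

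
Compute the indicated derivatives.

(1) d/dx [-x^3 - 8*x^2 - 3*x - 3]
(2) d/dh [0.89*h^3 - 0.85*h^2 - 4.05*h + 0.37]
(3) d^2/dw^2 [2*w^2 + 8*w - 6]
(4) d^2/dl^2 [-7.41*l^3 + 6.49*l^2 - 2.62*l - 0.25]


(1) = -3*x^2 - 16*x - 3
(2) = 2.67*h^2 - 1.7*h - 4.05
(3) = 4
(4) = 12.98 - 44.46*l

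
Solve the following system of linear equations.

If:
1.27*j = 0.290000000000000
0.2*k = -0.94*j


Then:
j = 0.23
k = -1.07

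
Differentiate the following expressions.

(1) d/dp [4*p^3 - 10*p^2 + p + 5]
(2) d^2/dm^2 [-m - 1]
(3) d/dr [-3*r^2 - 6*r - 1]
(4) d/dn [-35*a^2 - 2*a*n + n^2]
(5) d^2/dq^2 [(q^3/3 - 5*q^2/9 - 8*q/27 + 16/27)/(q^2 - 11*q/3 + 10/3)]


(1) = 12*p^2 - 20*p + 1
(2) = 0
(3) = -6*r - 6
(4) = -2*a + 2*n
(5) = 8*(21*q^3 - 99*q^2 + 153*q - 77)/(3*(27*q^6 - 297*q^5 + 1359*q^4 - 3311*q^3 + 4530*q^2 - 3300*q + 1000))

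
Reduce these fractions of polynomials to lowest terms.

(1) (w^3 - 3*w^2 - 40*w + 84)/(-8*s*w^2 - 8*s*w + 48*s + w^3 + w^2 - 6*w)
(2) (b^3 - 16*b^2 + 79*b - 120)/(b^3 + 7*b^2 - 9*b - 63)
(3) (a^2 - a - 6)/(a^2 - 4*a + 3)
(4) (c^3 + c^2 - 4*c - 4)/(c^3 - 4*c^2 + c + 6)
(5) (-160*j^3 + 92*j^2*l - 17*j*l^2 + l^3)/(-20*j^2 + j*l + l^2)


(1) = (-w^2 + w + 42)/(8*s*w + 24*s - w^2 - 3*w)
(2) = (b^2 - 13*b + 40)/(b^2 + 10*b + 21)
(3) = (a + 2)/(a - 1)
(4) = (c + 2)/(c - 3)
(5) = (40*j^2 - 13*j*l + l^2)/(5*j + l)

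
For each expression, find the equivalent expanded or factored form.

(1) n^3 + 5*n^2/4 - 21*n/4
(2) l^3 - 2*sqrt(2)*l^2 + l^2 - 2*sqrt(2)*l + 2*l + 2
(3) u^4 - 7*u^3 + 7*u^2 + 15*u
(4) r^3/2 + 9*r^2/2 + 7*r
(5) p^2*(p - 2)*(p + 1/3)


(1) = n*(n - 7/4)*(n + 3)
(2) = (l + 1)*(l - sqrt(2))^2
(3) = u*(u - 5)*(u - 3)*(u + 1)
(4) = r*(r/2 + 1)*(r + 7)
(5) = p^4 - 5*p^3/3 - 2*p^2/3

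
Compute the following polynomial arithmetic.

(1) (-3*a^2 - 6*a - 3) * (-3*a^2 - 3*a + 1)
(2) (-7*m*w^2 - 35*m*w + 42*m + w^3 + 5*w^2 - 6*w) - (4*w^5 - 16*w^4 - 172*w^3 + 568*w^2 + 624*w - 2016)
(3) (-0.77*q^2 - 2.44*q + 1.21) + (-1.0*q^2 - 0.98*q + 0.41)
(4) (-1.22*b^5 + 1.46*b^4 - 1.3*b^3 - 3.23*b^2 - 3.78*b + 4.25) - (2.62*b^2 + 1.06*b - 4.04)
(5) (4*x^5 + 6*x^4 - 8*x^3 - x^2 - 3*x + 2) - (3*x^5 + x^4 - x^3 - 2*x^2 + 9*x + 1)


(1) = 9*a^4 + 27*a^3 + 24*a^2 + 3*a - 3
(2) = -7*m*w^2 - 35*m*w + 42*m - 4*w^5 + 16*w^4 + 173*w^3 - 563*w^2 - 630*w + 2016
(3) = -1.77*q^2 - 3.42*q + 1.62
(4) = -1.22*b^5 + 1.46*b^4 - 1.3*b^3 - 5.85*b^2 - 4.84*b + 8.29
(5) = x^5 + 5*x^4 - 7*x^3 + x^2 - 12*x + 1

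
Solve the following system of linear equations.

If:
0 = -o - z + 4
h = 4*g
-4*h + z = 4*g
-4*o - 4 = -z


Then:
g = 1/5
h = 4/5
o = 0
z = 4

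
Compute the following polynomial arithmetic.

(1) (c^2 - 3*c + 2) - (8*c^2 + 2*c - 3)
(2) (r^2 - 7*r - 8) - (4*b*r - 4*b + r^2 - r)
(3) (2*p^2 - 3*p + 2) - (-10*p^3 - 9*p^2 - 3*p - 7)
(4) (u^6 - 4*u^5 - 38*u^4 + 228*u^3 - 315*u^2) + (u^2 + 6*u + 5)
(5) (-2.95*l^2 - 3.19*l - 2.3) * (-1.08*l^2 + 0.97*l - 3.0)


(1) = -7*c^2 - 5*c + 5
(2) = -4*b*r + 4*b - 6*r - 8
(3) = 10*p^3 + 11*p^2 + 9
(4) = u^6 - 4*u^5 - 38*u^4 + 228*u^3 - 314*u^2 + 6*u + 5
(5) = 3.186*l^4 + 0.5837*l^3 + 8.2397*l^2 + 7.339*l + 6.9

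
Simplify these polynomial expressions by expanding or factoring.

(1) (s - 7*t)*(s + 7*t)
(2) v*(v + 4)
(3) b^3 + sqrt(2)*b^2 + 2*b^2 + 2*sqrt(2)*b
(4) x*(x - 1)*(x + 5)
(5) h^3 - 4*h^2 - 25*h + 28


(1) = s^2 - 49*t^2
(2) = v^2 + 4*v
(3) = b*(b + 2)*(b + sqrt(2))
(4) = x^3 + 4*x^2 - 5*x
(5) = (h - 7)*(h - 1)*(h + 4)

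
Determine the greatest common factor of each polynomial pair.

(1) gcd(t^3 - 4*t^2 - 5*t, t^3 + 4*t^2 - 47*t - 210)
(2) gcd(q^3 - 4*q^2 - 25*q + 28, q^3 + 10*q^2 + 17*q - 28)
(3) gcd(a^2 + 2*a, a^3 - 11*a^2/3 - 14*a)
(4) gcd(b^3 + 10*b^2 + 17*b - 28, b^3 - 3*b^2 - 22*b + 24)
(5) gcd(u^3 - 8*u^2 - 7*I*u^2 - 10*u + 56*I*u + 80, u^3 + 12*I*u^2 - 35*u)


(1) = gcd(t*(t - 5)*(t + 1), (t - 7)*(t + 5)*(t + 6)) = 1
(2) = q^2 + 3*q - 4
(3) = a
(4) = b^2 + 3*b - 4
(5) = 1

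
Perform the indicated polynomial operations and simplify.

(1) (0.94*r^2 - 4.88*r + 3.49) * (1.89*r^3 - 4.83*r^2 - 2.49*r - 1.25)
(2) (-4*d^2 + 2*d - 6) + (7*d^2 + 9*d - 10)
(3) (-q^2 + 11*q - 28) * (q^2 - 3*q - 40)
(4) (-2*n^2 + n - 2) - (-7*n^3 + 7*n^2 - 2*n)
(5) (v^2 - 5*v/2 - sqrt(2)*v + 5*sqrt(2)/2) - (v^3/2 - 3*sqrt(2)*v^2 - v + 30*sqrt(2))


(1) = 1.7766*r^5 - 13.7634*r^4 + 27.8259*r^3 - 5.8805*r^2 - 2.5901*r - 4.3625
(2) = 3*d^2 + 11*d - 16
(3) = -q^4 + 14*q^3 - 21*q^2 - 356*q + 1120
(4) = 7*n^3 - 9*n^2 + 3*n - 2
(5) = -v^3/2 + v^2 + 3*sqrt(2)*v^2 - 3*v/2 - sqrt(2)*v - 55*sqrt(2)/2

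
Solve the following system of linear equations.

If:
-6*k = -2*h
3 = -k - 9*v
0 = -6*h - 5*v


Then:
h = 45/157
k = 15/157
v = -54/157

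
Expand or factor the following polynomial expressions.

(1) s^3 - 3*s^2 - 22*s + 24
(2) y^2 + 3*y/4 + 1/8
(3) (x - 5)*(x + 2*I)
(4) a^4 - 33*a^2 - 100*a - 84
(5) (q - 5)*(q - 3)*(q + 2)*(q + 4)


(1) = (s - 6)*(s - 1)*(s + 4)
(2) = (y + 1/4)*(y + 1/2)
(3) = x^2 - 5*x + 2*I*x - 10*I
(4) = (a - 7)*(a + 2)^2*(a + 3)
(5) = q^4 - 2*q^3 - 25*q^2 + 26*q + 120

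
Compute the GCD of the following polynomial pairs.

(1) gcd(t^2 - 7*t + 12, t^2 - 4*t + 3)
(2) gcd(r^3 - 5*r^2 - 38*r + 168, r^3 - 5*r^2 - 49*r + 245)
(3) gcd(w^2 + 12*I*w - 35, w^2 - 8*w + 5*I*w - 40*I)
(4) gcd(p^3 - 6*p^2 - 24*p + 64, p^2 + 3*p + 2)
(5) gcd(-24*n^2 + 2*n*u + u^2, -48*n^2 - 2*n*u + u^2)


(1) = gcd((t - 4)*(t - 3), (t - 3)*(t - 1)) = t - 3
(2) = r - 7
(3) = w + 5*I
(4) = 1
(5) = gcd((-4*n + u)*(6*n + u), (-8*n + u)*(6*n + u)) = 6*n + u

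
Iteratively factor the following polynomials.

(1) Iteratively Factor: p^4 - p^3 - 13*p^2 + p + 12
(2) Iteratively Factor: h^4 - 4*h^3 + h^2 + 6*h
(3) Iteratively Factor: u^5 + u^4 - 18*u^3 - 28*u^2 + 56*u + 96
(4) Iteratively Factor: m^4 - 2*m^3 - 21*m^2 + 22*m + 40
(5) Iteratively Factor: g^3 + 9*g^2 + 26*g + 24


(1) = (p - 4)*(p^3 + 3*p^2 - p - 3) = (p - 4)*(p + 1)*(p^2 + 2*p - 3) = (p - 4)*(p + 1)*(p + 3)*(p - 1)
(2) = (h - 2)*(h^3 - 2*h^2 - 3*h) = (h - 2)*(h + 1)*(h^2 - 3*h) = h*(h - 2)*(h + 1)*(h - 3)
(3) = (u + 2)*(u^4 - u^3 - 16*u^2 + 4*u + 48) = (u - 4)*(u + 2)*(u^3 + 3*u^2 - 4*u - 12) = (u - 4)*(u + 2)^2*(u^2 + u - 6) = (u - 4)*(u - 2)*(u + 2)^2*(u + 3)
(4) = (m + 1)*(m^3 - 3*m^2 - 18*m + 40) = (m - 5)*(m + 1)*(m^2 + 2*m - 8) = (m - 5)*(m + 1)*(m + 4)*(m - 2)
(5) = (g + 2)*(g^2 + 7*g + 12) = (g + 2)*(g + 3)*(g + 4)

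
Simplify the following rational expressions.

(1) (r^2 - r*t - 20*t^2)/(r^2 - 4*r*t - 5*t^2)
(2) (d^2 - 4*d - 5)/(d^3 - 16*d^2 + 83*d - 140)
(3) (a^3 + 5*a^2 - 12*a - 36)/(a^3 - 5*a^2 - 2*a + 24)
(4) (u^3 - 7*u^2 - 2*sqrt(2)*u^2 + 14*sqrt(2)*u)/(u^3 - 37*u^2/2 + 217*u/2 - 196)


(1) = (r + 4*t)/(r + t)
(2) = (d + 1)/(d^2 - 11*d + 28)
(3) = (a + 6)/(a - 4)
(4) = (2*u^2 - 4*sqrt(2)*u)/(2*u^2 - 23*u + 56)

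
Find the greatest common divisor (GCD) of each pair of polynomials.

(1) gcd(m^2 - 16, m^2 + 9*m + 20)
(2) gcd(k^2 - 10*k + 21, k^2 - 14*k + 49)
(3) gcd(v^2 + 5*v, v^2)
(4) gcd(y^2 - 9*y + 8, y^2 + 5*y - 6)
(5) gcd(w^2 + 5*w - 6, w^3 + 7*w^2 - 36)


(1) = m + 4
(2) = k - 7
(3) = v
(4) = y - 1
(5) = gcd((w - 1)*(w + 6), (w - 2)*(w + 3)*(w + 6)) = w + 6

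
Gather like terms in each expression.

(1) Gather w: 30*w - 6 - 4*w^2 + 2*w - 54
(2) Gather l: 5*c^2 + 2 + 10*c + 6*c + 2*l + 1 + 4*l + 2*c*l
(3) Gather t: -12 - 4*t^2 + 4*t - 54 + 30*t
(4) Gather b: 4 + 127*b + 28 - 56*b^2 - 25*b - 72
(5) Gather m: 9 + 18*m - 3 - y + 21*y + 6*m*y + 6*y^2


(1) = -4*w^2 + 32*w - 60
(2) = 5*c^2 + 16*c + l*(2*c + 6) + 3
(3) = -4*t^2 + 34*t - 66
(4) = -56*b^2 + 102*b - 40
(5) = m*(6*y + 18) + 6*y^2 + 20*y + 6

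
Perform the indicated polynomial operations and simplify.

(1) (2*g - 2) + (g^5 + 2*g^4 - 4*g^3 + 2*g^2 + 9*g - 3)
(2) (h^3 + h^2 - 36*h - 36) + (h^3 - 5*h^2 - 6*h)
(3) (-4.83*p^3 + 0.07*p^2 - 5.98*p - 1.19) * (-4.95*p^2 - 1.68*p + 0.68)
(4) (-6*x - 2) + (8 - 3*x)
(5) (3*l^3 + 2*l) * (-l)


(1) = g^5 + 2*g^4 - 4*g^3 + 2*g^2 + 11*g - 5
(2) = 2*h^3 - 4*h^2 - 42*h - 36
(3) = 23.9085*p^5 + 7.7679*p^4 + 26.199*p^3 + 15.9845*p^2 - 2.0672*p - 0.8092
(4) = 6 - 9*x
(5) = -3*l^4 - 2*l^2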